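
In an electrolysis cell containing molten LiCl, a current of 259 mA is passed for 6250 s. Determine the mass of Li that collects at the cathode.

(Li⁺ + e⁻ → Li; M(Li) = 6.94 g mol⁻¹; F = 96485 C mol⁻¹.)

0.116 g

Q = I·t = 0.2590 A × 6250.0 s = 1619 C.
n(e⁻) = Q/F = 1619 / 96485 = 0.01678 mol.
Li⁺ + e⁻ → Li, so n(Li) = n(e⁻)/1 = 0.01678 mol.
m = n·M = 0.01678 × 6.94 = 0.116 g.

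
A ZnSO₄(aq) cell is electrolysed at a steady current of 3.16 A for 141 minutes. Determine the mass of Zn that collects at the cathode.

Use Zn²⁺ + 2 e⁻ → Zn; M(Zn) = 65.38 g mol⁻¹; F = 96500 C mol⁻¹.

Q = I·t = 3.160 A × 8460.0 s = 26730 C.
n(e⁻) = Q/F = 26730 / 96500 = 0.2770 mol.
Zn²⁺ + 2 e⁻ → Zn, so n(Zn) = n(e⁻)/2 = 0.1385 mol.
m = n·M = 0.1385 × 65.38 = 9.06 g.

9.06 g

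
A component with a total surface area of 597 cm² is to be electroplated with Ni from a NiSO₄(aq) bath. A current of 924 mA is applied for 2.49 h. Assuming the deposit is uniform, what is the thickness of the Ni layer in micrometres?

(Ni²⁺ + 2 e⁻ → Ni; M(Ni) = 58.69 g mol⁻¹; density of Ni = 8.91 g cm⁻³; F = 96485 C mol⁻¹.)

Q = I·t = 0.9240 × 8964.0 = 8283 C; n(e⁻) = 0.08584 mol.
n(Ni) = n(e⁻)/2 = 0.04292 mol, so m = 0.04292 × 58.69 = 2.519 g.
Volume = m/ρ = 2.519 / 8.91 = 0.2827 cm³.
Thickness = V/A = 0.2827 / 597 = 4.74 × 10⁻⁴ cm = 4.74 μm.

4.74 μm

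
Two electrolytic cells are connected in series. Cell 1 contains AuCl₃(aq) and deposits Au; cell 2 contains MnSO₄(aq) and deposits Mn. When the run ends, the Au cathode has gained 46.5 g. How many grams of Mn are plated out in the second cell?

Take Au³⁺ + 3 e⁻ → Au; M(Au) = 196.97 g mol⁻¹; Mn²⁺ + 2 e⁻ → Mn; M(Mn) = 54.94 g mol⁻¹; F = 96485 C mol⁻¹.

19.5 g

n(Au) = 46.5 / 196.97 = 0.2361 mol.
Since Au³⁺ + 3 e⁻ → Au, n(e⁻) passed = 3 × 0.2361 = 0.7082 mol.
Cells in series carry the same charge, so the same 0.7082 mol of electrons passes through cell 2.
Mn²⁺ + 2 e⁻ → Mn, so n(Mn) = 0.7082 / 2 = 0.3541 mol.
m(Mn) = 0.3541 × 54.94 = 19.5 g.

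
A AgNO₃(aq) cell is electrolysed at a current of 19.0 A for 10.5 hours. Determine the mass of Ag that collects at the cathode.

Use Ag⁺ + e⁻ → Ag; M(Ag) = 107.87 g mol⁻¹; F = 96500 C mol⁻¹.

Q = I·t = 19.00 A × 37800 s = 718200 C.
n(e⁻) = Q/F = 718200 / 96500 = 7.442 mol.
Ag⁺ + e⁻ → Ag, so n(Ag) = n(e⁻)/1 = 7.442 mol.
m = n·M = 7.442 × 107.87 = 803 g.

803 g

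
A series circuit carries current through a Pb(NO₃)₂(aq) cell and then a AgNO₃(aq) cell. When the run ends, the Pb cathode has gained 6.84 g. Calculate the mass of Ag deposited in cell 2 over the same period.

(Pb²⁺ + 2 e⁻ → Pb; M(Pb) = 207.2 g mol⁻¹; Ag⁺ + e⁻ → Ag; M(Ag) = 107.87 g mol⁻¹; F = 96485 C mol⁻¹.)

n(Pb) = 6.84 / 207.2 = 0.03301 mol.
Since Pb²⁺ + 2 e⁻ → Pb, n(e⁻) passed = 2 × 0.03301 = 0.06602 mol.
Cells in series carry the same charge, so the same 0.06602 mol of electrons passes through cell 2.
Ag⁺ + e⁻ → Ag, so n(Ag) = 0.06602 / 1 = 0.06602 mol.
m(Ag) = 0.06602 × 107.87 = 7.12 g.

7.12 g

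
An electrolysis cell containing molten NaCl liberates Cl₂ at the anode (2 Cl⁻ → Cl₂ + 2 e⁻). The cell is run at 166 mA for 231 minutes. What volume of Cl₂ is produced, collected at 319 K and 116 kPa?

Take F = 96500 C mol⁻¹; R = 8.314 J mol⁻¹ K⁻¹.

0.273 L

Q = I·t = 0.1660 A × 13860 s = 2301 C.
n(e⁻) = Q/F = 2301 / 96500 = 0.02384 mol.
2 electrons are transferred per Cl₂ molecule, so n(Cl₂) = 0.02384 / 2 = 0.01192 mol.
V = nRT/P = (0.01192 × 8.314 × 319) / (116 × 10³ Pa) = 2.73 × 10⁻⁴ m³ = 0.273 L.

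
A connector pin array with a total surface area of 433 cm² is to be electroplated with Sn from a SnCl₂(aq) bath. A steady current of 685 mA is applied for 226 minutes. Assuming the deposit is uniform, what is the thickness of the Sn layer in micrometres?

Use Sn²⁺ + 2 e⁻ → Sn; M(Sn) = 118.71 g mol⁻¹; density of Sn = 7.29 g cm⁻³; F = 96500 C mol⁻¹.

18.1 μm

Q = I·t = 0.6850 × 13560 = 9289 C; n(e⁻) = 0.09625 mol.
n(Sn) = n(e⁻)/2 = 0.04813 mol, so m = 0.04813 × 118.71 = 5.713 g.
Volume = m/ρ = 5.713 / 7.29 = 0.7837 cm³.
Thickness = V/A = 0.7837 / 433 = 0.00181 cm = 18.1 μm.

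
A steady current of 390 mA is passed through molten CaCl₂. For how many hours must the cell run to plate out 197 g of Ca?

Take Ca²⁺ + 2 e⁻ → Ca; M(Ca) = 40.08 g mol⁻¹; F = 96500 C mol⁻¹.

676 h

n(Ca) = m/M = 197 / 40.08 = 4.915 mol.
Each Ca atom requires 2 electrons, so n(e⁻) = 2 × 4.915 = 9.830 mol.
Q = n(e⁻)·F = 9.830 × 96500 = 948600 C.
t = Q/I = 948600 / 0.3900 A = 2432000 s = 676 h.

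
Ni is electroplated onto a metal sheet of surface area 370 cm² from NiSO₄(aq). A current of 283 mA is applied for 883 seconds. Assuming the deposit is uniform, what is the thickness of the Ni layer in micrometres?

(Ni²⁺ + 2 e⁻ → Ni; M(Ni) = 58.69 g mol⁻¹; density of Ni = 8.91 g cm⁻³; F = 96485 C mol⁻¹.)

Q = I·t = 0.2830 × 883.00 = 249.9 C; n(e⁻) = 0.002590 mol.
n(Ni) = n(e⁻)/2 = 0.001295 mol, so m = 0.001295 × 58.69 = 0.07600 g.
Volume = m/ρ = 0.07600 / 8.91 = 0.008530 cm³.
Thickness = V/A = 0.008530 / 370 = 2.31 × 10⁻⁵ cm = 0.231 μm.

0.231 μm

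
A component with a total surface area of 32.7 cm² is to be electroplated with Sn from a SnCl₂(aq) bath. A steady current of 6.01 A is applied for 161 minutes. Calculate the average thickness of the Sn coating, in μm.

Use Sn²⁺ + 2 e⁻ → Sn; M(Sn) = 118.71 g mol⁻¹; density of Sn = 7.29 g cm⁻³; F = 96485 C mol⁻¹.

Q = I·t = 6.010 × 9660.0 = 58060 C; n(e⁻) = 0.6017 mol.
n(Sn) = n(e⁻)/2 = 0.3009 mol, so m = 0.3009 × 118.71 = 35.71 g.
Volume = m/ρ = 35.71 / 7.29 = 4.899 cm³.
Thickness = V/A = 4.899 / 32.7 = 0.150 cm = 1500 μm.

1500 μm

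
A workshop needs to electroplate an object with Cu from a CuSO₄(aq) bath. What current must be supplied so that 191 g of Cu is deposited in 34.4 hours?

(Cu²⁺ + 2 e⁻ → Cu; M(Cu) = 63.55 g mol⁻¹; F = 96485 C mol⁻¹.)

4.68 A

n(Cu) = 191 / 63.55 = 3.006 mol.
n(e⁻) = 2 × 3.006 = 6.011 mol.
Q = n(e⁻)·F = 6.011 × 96485 = 580000 C.
I = Q/t = 580000 / 123840 s = 4.68 A.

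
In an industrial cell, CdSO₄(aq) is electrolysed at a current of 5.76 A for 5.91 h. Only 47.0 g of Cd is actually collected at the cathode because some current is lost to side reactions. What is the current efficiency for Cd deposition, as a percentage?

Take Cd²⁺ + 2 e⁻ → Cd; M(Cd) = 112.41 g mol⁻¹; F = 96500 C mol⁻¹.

65.8 %

Q = I·t = 5.760 × 21276 = 122500 C; n(e⁻) = 122500/96500 = 1.270 mol.
Theoretical n(Cd) = n(e⁻)/2 = 0.6350 mol, i.e. m_theo = 0.6350 × 112.41 = 71.38 g.
Efficiency = m_actual / m_theo = 47.0 / 71.38 = 65.8 %.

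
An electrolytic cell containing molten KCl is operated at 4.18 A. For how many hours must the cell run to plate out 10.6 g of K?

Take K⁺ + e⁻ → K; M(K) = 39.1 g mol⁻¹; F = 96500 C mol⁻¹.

n(K) = m/M = 10.6 / 39.1 = 0.2711 mol.
Each K atom requires 1 electron, so n(e⁻) = 1 × 0.2711 = 0.2711 mol.
Q = n(e⁻)·F = 0.2711 × 96500 = 26160 C.
t = Q/I = 26160 / 4.180 A = 6259 s = 1.74 h.

1.74 h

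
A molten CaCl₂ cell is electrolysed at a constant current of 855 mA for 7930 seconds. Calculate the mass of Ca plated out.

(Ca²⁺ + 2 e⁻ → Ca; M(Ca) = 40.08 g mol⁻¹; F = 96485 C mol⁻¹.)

Q = I·t = 0.8550 A × 7930.0 s = 6780 C.
n(e⁻) = Q/F = 6780 / 96485 = 0.07027 mol.
Ca²⁺ + 2 e⁻ → Ca, so n(Ca) = n(e⁻)/2 = 0.03514 mol.
m = n·M = 0.03514 × 40.08 = 1.41 g.

1.41 g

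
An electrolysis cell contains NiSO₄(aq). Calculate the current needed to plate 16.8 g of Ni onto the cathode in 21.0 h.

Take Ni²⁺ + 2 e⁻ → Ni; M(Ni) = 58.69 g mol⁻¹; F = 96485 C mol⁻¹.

n(Ni) = 16.8 / 58.69 = 0.2862 mol.
n(e⁻) = 2 × 0.2862 = 0.5725 mol.
Q = n(e⁻)·F = 0.5725 × 96485 = 55240 C.
I = Q/t = 55240 / 75600 s = 0.731 A.

0.731 A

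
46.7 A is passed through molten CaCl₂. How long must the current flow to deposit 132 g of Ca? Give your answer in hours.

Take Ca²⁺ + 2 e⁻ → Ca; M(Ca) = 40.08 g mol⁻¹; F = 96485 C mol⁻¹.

n(Ca) = m/M = 132 / 40.08 = 3.293 mol.
Each Ca atom requires 2 electrons, so n(e⁻) = 2 × 3.293 = 6.587 mol.
Q = n(e⁻)·F = 6.587 × 96485 = 635500 C.
t = Q/I = 635500 / 46.70 A = 13610 s = 3.78 h.

3.78 h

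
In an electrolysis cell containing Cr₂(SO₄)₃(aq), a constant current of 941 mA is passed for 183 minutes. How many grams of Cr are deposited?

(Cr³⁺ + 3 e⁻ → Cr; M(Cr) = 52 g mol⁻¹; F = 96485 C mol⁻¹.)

Q = I·t = 0.9410 A × 10980 s = 10330 C.
n(e⁻) = Q/F = 10330 / 96485 = 0.1071 mol.
Cr³⁺ + 3 e⁻ → Cr, so n(Cr) = n(e⁻)/3 = 0.03570 mol.
m = n·M = 0.03570 × 52 = 1.86 g.

1.86 g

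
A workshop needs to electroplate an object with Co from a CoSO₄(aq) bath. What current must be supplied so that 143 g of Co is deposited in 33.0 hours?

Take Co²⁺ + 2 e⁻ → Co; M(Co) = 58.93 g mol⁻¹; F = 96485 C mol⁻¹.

3.94 A

n(Co) = 143 / 58.93 = 2.427 mol.
n(e⁻) = 2 × 2.427 = 4.853 mol.
Q = n(e⁻)·F = 4.853 × 96485 = 468300 C.
I = Q/t = 468300 / 118800 s = 3.94 A.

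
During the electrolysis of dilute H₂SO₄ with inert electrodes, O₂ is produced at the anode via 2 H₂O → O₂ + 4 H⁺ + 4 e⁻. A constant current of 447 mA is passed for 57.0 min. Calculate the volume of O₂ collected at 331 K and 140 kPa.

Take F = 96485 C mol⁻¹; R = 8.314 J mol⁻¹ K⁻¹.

Q = I·t = 0.4470 A × 3420.0 s = 1529 C.
n(e⁻) = Q/F = 1529 / 96485 = 0.01584 mol.
4 electrons are transferred per O₂ molecule, so n(O₂) = 0.01584 / 4 = 0.003961 mol.
V = nRT/P = (0.003961 × 8.314 × 331) / (140 × 10³ Pa) = 7.79 × 10⁻⁵ m³ = 0.0779 L.

0.0779 L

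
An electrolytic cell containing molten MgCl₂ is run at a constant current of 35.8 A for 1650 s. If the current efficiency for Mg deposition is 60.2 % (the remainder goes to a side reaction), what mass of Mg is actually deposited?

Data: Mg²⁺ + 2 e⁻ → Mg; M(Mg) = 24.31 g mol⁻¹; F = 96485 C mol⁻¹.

4.48 g

Q = I·t = 35.80 × 1650.0 = 59070 C.
n(e⁻) = 59070/96485 = 0.6122 mol; theoretically n(Mg) = 0.6122/2 = 0.3061 mol, m_theo = 7.442 g.
At 60.2 % efficiency, m_actual = 0.602 × 7.442 = 4.48 g.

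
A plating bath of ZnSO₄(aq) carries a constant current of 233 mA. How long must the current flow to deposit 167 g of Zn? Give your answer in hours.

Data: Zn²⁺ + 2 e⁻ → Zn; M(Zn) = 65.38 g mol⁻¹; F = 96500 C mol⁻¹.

588 h

n(Zn) = m/M = 167 / 65.38 = 2.554 mol.
Each Zn atom requires 2 electrons, so n(e⁻) = 2 × 2.554 = 5.109 mol.
Q = n(e⁻)·F = 5.109 × 96500 = 493000 C.
t = Q/I = 493000 / 0.2330 A = 2116000 s = 588 h.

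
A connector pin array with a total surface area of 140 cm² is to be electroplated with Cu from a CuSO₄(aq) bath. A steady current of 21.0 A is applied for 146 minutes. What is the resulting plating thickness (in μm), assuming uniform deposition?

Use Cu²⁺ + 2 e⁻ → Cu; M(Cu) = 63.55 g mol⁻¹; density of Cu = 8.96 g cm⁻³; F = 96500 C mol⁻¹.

483 μm

Q = I·t = 21.00 × 8760.0 = 184000 C; n(e⁻) = 1.906 mol.
n(Cu) = n(e⁻)/2 = 0.9532 mol, so m = 0.9532 × 63.55 = 60.57 g.
Volume = m/ρ = 60.57 / 8.96 = 6.760 cm³.
Thickness = V/A = 6.760 / 140 = 0.0483 cm = 483 μm.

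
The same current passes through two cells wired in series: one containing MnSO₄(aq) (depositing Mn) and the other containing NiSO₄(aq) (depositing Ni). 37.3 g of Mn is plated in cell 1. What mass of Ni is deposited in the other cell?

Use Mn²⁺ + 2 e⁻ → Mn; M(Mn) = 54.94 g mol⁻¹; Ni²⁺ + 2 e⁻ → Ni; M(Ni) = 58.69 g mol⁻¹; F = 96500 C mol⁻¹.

n(Mn) = 37.3 / 54.94 = 0.6789 mol.
Since Mn²⁺ + 2 e⁻ → Mn, n(e⁻) passed = 2 × 0.6789 = 1.358 mol.
Cells in series carry the same charge, so the same 1.358 mol of electrons passes through cell 2.
Ni²⁺ + 2 e⁻ → Ni, so n(Ni) = 1.358 / 2 = 0.6789 mol.
m(Ni) = 0.6789 × 58.69 = 39.8 g.

39.8 g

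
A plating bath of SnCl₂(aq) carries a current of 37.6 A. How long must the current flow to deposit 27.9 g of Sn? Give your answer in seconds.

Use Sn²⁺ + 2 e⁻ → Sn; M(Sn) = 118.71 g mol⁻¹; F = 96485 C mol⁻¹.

n(Sn) = m/M = 27.9 / 118.71 = 0.2350 mol.
Each Sn atom requires 2 electrons, so n(e⁻) = 2 × 0.2350 = 0.4701 mol.
Q = n(e⁻)·F = 0.4701 × 96485 = 45350 C.
t = Q/I = 45350 / 37.60 A = 1206 s.

1210 s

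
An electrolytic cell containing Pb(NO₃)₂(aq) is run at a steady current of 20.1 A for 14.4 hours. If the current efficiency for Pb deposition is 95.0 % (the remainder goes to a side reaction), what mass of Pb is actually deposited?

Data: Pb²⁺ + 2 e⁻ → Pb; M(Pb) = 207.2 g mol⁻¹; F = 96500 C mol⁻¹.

Q = I·t = 20.10 × 51840 = 1042000 C.
n(e⁻) = 1042000/96500 = 10.80 mol; theoretically n(Pb) = 10.80/2 = 5.399 mol, m_theo = 1119 g.
At 95.0 % efficiency, m_actual = 0.950 × 1119 = 1060 g.

1060 g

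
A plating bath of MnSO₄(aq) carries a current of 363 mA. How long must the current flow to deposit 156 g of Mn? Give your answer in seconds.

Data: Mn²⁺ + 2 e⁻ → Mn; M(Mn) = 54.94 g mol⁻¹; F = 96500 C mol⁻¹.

1.51 × 10⁶ s

n(Mn) = m/M = 156 / 54.94 = 2.839 mol.
Each Mn atom requires 2 electrons, so n(e⁻) = 2 × 2.839 = 5.679 mol.
Q = n(e⁻)·F = 5.679 × 96500 = 548000 C.
t = Q/I = 548000 / 0.3630 A = 1510000 s.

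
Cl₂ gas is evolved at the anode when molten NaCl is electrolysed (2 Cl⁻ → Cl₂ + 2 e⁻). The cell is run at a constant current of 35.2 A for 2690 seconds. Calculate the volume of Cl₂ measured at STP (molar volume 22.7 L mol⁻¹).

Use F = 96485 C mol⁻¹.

Q = I·t = 35.20 A × 2690.0 s = 94690 C.
n(e⁻) = Q/F = 94690 / 96485 = 0.9814 mol.
2 electrons are transferred per Cl₂ molecule, so n(Cl₂) = 0.9814 / 2 = 0.4907 mol.
V = n × V_m = 0.4907 × 22.7 = 11.1 L.

11.1 L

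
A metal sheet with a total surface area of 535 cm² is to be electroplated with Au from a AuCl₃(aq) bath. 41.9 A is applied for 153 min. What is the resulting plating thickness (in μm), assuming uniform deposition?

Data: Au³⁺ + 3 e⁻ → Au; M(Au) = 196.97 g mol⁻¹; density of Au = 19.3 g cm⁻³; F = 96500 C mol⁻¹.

Q = I·t = 41.90 × 9180.0 = 384600 C; n(e⁻) = 3.986 mol.
n(Au) = n(e⁻)/3 = 1.329 mol, so m = 1.329 × 196.97 = 261.7 g.
Volume = m/ρ = 261.7 / 19.3 = 13.56 cm³.
Thickness = V/A = 13.56 / 535 = 0.0253 cm = 253 μm.

253 μm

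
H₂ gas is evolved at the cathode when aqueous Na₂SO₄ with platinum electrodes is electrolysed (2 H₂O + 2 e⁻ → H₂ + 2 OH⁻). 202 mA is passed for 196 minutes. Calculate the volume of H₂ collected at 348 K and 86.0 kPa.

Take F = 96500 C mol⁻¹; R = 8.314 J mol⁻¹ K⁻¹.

0.414 L

Q = I·t = 0.2020 A × 11760 s = 2376 C.
n(e⁻) = Q/F = 2376 / 96500 = 0.02462 mol.
2 electrons are transferred per H₂ molecule, so n(H₂) = 0.02462 / 2 = 0.01231 mol.
V = nRT/P = (0.01231 × 8.314 × 348) / (86.0 × 10³ Pa) = 4.14 × 10⁻⁴ m³ = 0.414 L.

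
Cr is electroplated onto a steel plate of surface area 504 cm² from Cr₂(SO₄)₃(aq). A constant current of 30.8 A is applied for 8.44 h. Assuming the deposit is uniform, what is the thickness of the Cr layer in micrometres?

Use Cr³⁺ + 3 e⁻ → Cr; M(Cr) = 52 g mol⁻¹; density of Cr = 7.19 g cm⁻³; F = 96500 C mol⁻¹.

Q = I·t = 30.80 × 30384 = 935800 C; n(e⁻) = 9.698 mol.
n(Cr) = n(e⁻)/3 = 3.233 mol, so m = 3.233 × 52 = 168.1 g.
Volume = m/ρ = 168.1 / 7.19 = 23.38 cm³.
Thickness = V/A = 23.38 / 504 = 0.0464 cm = 464 μm.

464 μm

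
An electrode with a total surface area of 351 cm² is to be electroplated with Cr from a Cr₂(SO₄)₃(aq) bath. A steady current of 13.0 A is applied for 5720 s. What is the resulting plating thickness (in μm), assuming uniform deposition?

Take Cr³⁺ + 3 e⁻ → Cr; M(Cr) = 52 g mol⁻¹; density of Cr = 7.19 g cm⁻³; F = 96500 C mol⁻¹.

Q = I·t = 13.00 × 5720.0 = 74360 C; n(e⁻) = 0.7706 mol.
n(Cr) = n(e⁻)/3 = 0.2569 mol, so m = 0.2569 × 52 = 13.36 g.
Volume = m/ρ = 13.36 / 7.19 = 1.858 cm³.
Thickness = V/A = 1.858 / 351 = 0.00529 cm = 52.9 μm.

52.9 μm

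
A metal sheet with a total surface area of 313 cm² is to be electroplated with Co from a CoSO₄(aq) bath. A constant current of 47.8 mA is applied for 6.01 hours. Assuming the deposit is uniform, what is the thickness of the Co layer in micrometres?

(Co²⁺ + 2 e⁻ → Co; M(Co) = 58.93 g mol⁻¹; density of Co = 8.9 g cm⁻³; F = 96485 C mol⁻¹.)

Q = I·t = 0.04780 × 21636 = 1034 C; n(e⁻) = 0.01072 mol.
n(Co) = n(e⁻)/2 = 0.005359 mol, so m = 0.005359 × 58.93 = 0.3158 g.
Volume = m/ρ = 0.3158 / 8.9 = 0.03549 cm³.
Thickness = V/A = 0.03549 / 313 = 1.13 × 10⁻⁴ cm = 1.13 μm.

1.13 μm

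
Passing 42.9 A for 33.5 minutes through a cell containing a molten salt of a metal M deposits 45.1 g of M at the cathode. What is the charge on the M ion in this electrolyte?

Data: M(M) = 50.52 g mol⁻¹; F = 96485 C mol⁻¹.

Q = I·t = 42.90 A × 2010.0 s = 86230 C, so n(e⁻) = 86230/96485 = 0.8937 mol.
n(M) deposited = 45.1 / 50.52 = 0.8927 mol.
Electrons per atom = n(e⁻)/n(M) = 0.8937 / 0.8927 = 1.00 ≈ 1, so the ion is M⁺.

+1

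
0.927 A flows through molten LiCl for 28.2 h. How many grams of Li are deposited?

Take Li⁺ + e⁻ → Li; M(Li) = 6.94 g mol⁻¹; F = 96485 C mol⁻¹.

Q = I·t = 0.9270 A × 101520 s = 94110 C.
n(e⁻) = Q/F = 94110 / 96485 = 0.9754 mol.
Li⁺ + e⁻ → Li, so n(Li) = n(e⁻)/1 = 0.9754 mol.
m = n·M = 0.9754 × 6.94 = 6.77 g.

6.77 g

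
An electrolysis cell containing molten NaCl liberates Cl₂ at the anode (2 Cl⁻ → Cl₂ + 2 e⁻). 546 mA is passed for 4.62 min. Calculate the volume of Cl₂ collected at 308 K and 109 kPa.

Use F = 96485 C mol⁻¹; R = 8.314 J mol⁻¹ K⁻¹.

0.0184 L

Q = I·t = 0.5460 A × 277.20 s = 151.4 C.
n(e⁻) = Q/F = 151.4 / 96485 = 0.001569 mol.
2 electrons are transferred per Cl₂ molecule, so n(Cl₂) = 0.001569 / 2 = 0.0007843 mol.
V = nRT/P = (0.0007843 × 8.314 × 308) / (109 × 10³ Pa) = 1.84 × 10⁻⁵ m³ = 0.0184 L.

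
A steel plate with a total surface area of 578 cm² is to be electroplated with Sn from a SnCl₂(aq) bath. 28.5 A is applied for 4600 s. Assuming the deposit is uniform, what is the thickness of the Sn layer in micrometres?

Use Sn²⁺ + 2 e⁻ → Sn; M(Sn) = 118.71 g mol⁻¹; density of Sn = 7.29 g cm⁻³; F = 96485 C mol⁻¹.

Q = I·t = 28.50 × 4600.0 = 131100 C; n(e⁻) = 1.359 mol.
n(Sn) = n(e⁻)/2 = 0.6794 mol, so m = 0.6794 × 118.71 = 80.65 g.
Volume = m/ρ = 80.65 / 7.29 = 11.06 cm³.
Thickness = V/A = 11.06 / 578 = 0.0191 cm = 191 μm.

191 μm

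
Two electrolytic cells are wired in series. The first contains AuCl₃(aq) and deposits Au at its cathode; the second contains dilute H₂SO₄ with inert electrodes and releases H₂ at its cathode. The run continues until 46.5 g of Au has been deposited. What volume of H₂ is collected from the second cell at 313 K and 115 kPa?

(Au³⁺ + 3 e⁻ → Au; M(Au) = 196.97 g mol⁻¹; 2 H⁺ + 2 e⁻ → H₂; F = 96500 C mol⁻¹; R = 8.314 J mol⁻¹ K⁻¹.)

8.01 L

n(Au) = 46.5 / 196.97 = 0.2361 mol, so n(e⁻) = 3 × 0.2361 = 0.7082 mol.
The cells are in series, so the same 0.7082 mol of electrons passes through the second cell.
2 H⁺ + 2 e⁻ → H₂ — 2 mol e⁻ per mol H₂, so n(H₂) = 0.7082/2 = 0.3541 mol.
V = nRT/P = (0.3541 × 8.314 × 313) / (115 × 10³) = 0.00801 m³ = 8.01 L.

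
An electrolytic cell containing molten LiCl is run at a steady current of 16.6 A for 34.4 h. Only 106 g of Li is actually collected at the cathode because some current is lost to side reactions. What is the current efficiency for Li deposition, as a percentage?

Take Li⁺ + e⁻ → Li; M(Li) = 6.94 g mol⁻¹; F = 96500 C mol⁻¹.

Q = I·t = 16.60 × 123840 = 2056000 C; n(e⁻) = 2056000/96500 = 21.30 mol.
Theoretical n(Li) = n(e⁻)/1 = 21.30 mol, i.e. m_theo = 21.30 × 6.94 = 147.8 g.
Efficiency = m_actual / m_theo = 106 / 147.8 = 71.7 %.

71.7 %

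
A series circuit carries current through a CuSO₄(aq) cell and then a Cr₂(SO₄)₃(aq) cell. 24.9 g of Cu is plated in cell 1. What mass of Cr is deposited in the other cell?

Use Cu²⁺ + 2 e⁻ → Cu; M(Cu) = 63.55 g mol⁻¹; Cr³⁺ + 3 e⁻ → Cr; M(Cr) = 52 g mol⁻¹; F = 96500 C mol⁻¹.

13.6 g

n(Cu) = 24.9 / 63.55 = 0.3918 mol.
Since Cu²⁺ + 2 e⁻ → Cu, n(e⁻) passed = 2 × 0.3918 = 0.7836 mol.
Cells in series carry the same charge, so the same 0.7836 mol of electrons passes through cell 2.
Cr³⁺ + 3 e⁻ → Cr, so n(Cr) = 0.7836 / 3 = 0.2612 mol.
m(Cr) = 0.2612 × 52 = 13.6 g.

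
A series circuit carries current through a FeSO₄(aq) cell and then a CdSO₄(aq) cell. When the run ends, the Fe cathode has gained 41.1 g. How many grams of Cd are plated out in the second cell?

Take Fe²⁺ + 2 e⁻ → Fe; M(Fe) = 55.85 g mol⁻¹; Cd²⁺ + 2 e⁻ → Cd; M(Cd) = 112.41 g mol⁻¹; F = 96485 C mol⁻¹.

n(Fe) = 41.1 / 55.85 = 0.7359 mol.
Since Fe²⁺ + 2 e⁻ → Fe, n(e⁻) passed = 2 × 0.7359 = 1.472 mol.
Cells in series carry the same charge, so the same 1.472 mol of electrons passes through cell 2.
Cd²⁺ + 2 e⁻ → Cd, so n(Cd) = 1.472 / 2 = 0.7359 mol.
m(Cd) = 0.7359 × 112.41 = 82.7 g.

82.7 g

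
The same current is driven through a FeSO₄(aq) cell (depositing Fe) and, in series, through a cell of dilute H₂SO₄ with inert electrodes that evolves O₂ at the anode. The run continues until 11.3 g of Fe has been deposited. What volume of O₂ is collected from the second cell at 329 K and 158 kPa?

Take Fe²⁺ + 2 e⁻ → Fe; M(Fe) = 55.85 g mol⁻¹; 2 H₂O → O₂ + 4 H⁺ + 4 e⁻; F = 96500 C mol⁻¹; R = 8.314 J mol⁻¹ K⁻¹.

n(Fe) = 11.3 / 55.85 = 0.2023 mol, so n(e⁻) = 2 × 0.2023 = 0.4047 mol.
The cells are in series, so the same 0.4047 mol of electrons passes through the second cell.
2 H₂O → O₂ + 4 H⁺ + 4 e⁻ — 4 mol e⁻ per mol O₂, so n(O₂) = 0.4047/4 = 0.1012 mol.
V = nRT/P = (0.1012 × 8.314 × 329) / (158 × 10³) = 0.00175 m³ = 1.75 L.

1.75 L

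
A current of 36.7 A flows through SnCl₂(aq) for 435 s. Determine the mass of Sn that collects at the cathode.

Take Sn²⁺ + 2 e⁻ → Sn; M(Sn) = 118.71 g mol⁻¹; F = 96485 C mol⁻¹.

Q = I·t = 36.70 A × 435.00 s = 15960 C.
n(e⁻) = Q/F = 15960 / 96485 = 0.1655 mol.
Sn²⁺ + 2 e⁻ → Sn, so n(Sn) = n(e⁻)/2 = 0.08273 mol.
m = n·M = 0.08273 × 118.71 = 9.82 g.

9.82 g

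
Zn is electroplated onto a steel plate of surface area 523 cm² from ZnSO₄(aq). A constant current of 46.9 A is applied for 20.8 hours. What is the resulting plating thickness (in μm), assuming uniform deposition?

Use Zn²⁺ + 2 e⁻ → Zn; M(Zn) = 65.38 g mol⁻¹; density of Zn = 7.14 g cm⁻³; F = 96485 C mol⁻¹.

3190 μm

Q = I·t = 46.90 × 74880 = 3512000 C; n(e⁻) = 36.40 mol.
n(Zn) = n(e⁻)/2 = 18.20 mol, so m = 18.20 × 65.38 = 1190 g.
Volume = m/ρ = 1190 / 7.14 = 166.6 cm³.
Thickness = V/A = 166.6 / 523 = 0.319 cm = 3190 μm.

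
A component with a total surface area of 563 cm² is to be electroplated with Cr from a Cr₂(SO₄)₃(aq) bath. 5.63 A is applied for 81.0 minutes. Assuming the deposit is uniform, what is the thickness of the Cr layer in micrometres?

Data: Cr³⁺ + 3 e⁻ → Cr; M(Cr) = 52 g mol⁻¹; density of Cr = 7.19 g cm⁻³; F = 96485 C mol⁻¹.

12.1 μm

Q = I·t = 5.630 × 4860.0 = 27360 C; n(e⁻) = 0.2836 mol.
n(Cr) = n(e⁻)/3 = 0.09453 mol, so m = 0.09453 × 52 = 4.915 g.
Volume = m/ρ = 4.915 / 7.19 = 0.6837 cm³.
Thickness = V/A = 0.6837 / 563 = 0.00121 cm = 12.1 μm.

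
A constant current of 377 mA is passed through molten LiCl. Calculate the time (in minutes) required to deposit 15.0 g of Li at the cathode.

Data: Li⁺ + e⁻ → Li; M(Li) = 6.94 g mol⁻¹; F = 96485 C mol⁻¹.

n(Li) = m/M = 15.0 / 6.94 = 2.161 mol.
Each Li atom requires 1 electron, so n(e⁻) = 1 × 2.161 = 2.161 mol.
Q = n(e⁻)·F = 2.161 × 96485 = 208500 C.
t = Q/I = 208500 / 0.3770 A = 553200 s = 9220 min.

9220 min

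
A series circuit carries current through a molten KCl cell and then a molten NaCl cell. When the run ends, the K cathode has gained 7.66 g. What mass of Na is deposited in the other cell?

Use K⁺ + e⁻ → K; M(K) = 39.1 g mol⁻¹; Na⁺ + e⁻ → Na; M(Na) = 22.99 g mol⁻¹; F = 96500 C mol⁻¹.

4.50 g

n(K) = 7.66 / 39.1 = 0.1959 mol.
Since K⁺ + e⁻ → K, n(e⁻) passed = 1 × 0.1959 = 0.1959 mol.
Cells in series carry the same charge, so the same 0.1959 mol of electrons passes through cell 2.
Na⁺ + e⁻ → Na, so n(Na) = 0.1959 / 1 = 0.1959 mol.
m(Na) = 0.1959 × 22.99 = 4.50 g.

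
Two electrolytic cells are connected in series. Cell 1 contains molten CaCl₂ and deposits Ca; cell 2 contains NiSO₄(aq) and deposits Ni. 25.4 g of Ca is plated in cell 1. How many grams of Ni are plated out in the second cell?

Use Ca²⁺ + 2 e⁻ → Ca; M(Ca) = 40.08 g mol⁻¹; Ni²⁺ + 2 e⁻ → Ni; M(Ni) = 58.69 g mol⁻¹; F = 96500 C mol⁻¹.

n(Ca) = 25.4 / 40.08 = 0.6337 mol.
Since Ca²⁺ + 2 e⁻ → Ca, n(e⁻) passed = 2 × 0.6337 = 1.267 mol.
Cells in series carry the same charge, so the same 1.267 mol of electrons passes through cell 2.
Ni²⁺ + 2 e⁻ → Ni, so n(Ni) = 1.267 / 2 = 0.6337 mol.
m(Ni) = 0.6337 × 58.69 = 37.2 g.

37.2 g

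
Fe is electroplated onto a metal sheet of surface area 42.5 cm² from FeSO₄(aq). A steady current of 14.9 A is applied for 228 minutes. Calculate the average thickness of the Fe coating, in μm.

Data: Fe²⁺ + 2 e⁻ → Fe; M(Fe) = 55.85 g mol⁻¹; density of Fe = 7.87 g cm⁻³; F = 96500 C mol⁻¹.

1760 μm

Q = I·t = 14.90 × 13680 = 203800 C; n(e⁻) = 2.112 mol.
n(Fe) = n(e⁻)/2 = 1.056 mol, so m = 1.056 × 55.85 = 58.98 g.
Volume = m/ρ = 58.98 / 7.87 = 7.495 cm³.
Thickness = V/A = 7.495 / 42.5 = 0.176 cm = 1760 μm.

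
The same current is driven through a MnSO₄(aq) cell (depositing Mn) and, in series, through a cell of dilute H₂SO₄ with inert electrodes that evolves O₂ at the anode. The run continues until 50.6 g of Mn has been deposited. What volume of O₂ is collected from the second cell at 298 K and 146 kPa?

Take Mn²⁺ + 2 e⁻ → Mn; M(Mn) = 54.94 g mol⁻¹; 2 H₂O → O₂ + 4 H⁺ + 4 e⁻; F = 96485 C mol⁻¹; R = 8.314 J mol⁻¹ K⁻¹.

7.81 L

n(Mn) = 50.6 / 54.94 = 0.9210 mol, so n(e⁻) = 2 × 0.9210 = 1.842 mol.
The cells are in series, so the same 1.842 mol of electrons passes through the second cell.
2 H₂O → O₂ + 4 H⁺ + 4 e⁻ — 4 mol e⁻ per mol O₂, so n(O₂) = 1.842/4 = 0.4605 mol.
V = nRT/P = (0.4605 × 8.314 × 298) / (146 × 10³) = 0.00781 m³ = 7.81 L.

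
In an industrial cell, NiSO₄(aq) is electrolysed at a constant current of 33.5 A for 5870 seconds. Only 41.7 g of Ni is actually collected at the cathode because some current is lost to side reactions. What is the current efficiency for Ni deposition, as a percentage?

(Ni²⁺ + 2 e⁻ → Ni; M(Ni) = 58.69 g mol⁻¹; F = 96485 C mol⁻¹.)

Q = I·t = 33.50 × 5870.0 = 196600 C; n(e⁻) = 196600/96485 = 2.038 mol.
Theoretical n(Ni) = n(e⁻)/2 = 1.019 mol, i.e. m_theo = 1.019 × 58.69 = 59.81 g.
Efficiency = m_actual / m_theo = 41.7 / 59.81 = 69.7 %.

69.7 %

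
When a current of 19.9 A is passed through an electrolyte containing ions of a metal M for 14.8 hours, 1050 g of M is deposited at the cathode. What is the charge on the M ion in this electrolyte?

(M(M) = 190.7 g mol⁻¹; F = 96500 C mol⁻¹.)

Q = I·t = 19.90 A × 53280 s = 1060000 C, so n(e⁻) = 1060000/96500 = 10.99 mol.
n(M) deposited = 1050 / 190.7 = 5.506 mol.
Electrons per atom = n(e⁻)/n(M) = 10.99 / 5.506 = 2.00 ≈ 2, so the ion is M²⁺.

+2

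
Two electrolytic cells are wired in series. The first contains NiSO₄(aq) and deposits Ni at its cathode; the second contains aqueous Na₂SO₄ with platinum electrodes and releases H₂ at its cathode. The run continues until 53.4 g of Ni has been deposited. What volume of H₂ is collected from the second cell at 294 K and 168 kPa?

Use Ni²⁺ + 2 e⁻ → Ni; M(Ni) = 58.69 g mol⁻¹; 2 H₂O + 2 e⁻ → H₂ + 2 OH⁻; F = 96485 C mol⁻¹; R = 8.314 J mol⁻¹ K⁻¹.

13.2 L

n(Ni) = 53.4 / 58.69 = 0.9099 mol, so n(e⁻) = 2 × 0.9099 = 1.820 mol.
The cells are in series, so the same 1.820 mol of electrons passes through the second cell.
2 H₂O + 2 e⁻ → H₂ + 2 OH⁻ — 2 mol e⁻ per mol H₂, so n(H₂) = 1.820/2 = 0.9099 mol.
V = nRT/P = (0.9099 × 8.314 × 294) / (168 × 10³) = 0.0132 m³ = 13.2 L.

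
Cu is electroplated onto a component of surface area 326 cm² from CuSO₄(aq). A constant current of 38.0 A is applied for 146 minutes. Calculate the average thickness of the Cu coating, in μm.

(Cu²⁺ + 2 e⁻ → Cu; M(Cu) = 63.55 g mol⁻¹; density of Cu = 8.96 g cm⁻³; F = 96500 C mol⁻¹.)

Q = I·t = 38.00 × 8760.0 = 332900 C; n(e⁻) = 3.450 mol.
n(Cu) = n(e⁻)/2 = 1.725 mol, so m = 1.725 × 63.55 = 109.6 g.
Volume = m/ρ = 109.6 / 8.96 = 12.23 cm³.
Thickness = V/A = 12.23 / 326 = 0.0375 cm = 375 μm.

375 μm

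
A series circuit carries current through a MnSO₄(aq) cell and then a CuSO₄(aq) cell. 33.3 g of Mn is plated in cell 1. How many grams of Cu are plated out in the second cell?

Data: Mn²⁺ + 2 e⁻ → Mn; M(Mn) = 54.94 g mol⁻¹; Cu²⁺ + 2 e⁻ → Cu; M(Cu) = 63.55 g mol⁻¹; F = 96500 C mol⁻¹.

38.5 g

n(Mn) = 33.3 / 54.94 = 0.6061 mol.
Since Mn²⁺ + 2 e⁻ → Mn, n(e⁻) passed = 2 × 0.6061 = 1.212 mol.
Cells in series carry the same charge, so the same 1.212 mol of electrons passes through cell 2.
Cu²⁺ + 2 e⁻ → Cu, so n(Cu) = 1.212 / 2 = 0.6061 mol.
m(Cu) = 0.6061 × 63.55 = 38.5 g.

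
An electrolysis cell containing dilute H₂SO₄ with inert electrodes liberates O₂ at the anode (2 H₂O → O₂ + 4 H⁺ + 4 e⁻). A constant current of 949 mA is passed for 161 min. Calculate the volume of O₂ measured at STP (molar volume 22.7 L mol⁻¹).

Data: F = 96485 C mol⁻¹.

0.539 L

Q = I·t = 0.9490 A × 9660.0 s = 9167 C.
n(e⁻) = Q/F = 9167 / 96485 = 0.09501 mol.
4 electrons are transferred per O₂ molecule, so n(O₂) = 0.09501 / 4 = 0.02375 mol.
V = n × V_m = 0.02375 × 22.7 = 0.539 L.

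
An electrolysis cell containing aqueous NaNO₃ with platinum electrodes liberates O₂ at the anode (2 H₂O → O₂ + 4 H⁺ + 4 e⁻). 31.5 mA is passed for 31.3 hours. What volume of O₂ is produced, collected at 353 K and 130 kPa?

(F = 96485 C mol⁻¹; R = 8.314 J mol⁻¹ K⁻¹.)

0.208 L

Q = I·t = 0.03150 A × 112680 s = 3549 C.
n(e⁻) = Q/F = 3549 / 96485 = 0.03679 mol.
4 electrons are transferred per O₂ molecule, so n(O₂) = 0.03679 / 4 = 0.009197 mol.
V = nRT/P = (0.009197 × 8.314 × 353) / (130 × 10³ Pa) = 2.08 × 10⁻⁴ m³ = 0.208 L.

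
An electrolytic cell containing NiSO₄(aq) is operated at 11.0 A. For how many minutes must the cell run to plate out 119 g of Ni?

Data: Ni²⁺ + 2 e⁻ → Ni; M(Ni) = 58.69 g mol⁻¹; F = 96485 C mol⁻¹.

593 min

n(Ni) = m/M = 119 / 58.69 = 2.028 mol.
Each Ni atom requires 2 electrons, so n(e⁻) = 2 × 2.028 = 4.055 mol.
Q = n(e⁻)·F = 4.055 × 96485 = 391300 C.
t = Q/I = 391300 / 11.00 A = 35570 s = 593 min.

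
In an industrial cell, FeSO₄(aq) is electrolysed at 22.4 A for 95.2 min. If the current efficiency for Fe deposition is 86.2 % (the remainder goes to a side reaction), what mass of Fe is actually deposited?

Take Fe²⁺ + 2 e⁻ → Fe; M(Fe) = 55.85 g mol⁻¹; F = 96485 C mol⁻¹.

Q = I·t = 22.40 × 5712.0 = 127900 C.
n(e⁻) = 127900/96485 = 1.326 mol; theoretically n(Fe) = 1.326/2 = 0.6631 mol, m_theo = 37.03 g.
At 86.2 % efficiency, m_actual = 0.862 × 37.03 = 31.9 g.

31.9 g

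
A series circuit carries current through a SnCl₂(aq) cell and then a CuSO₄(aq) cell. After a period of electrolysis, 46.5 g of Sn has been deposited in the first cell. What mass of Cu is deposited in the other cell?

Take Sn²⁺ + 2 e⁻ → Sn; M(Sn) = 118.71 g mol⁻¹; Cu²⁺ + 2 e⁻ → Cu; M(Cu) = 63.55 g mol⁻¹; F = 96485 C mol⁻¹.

n(Sn) = 46.5 / 118.71 = 0.3917 mol.
Since Sn²⁺ + 2 e⁻ → Sn, n(e⁻) passed = 2 × 0.3917 = 0.7834 mol.
Cells in series carry the same charge, so the same 0.7834 mol of electrons passes through cell 2.
Cu²⁺ + 2 e⁻ → Cu, so n(Cu) = 0.7834 / 2 = 0.3917 mol.
m(Cu) = 0.3917 × 63.55 = 24.9 g.

24.9 g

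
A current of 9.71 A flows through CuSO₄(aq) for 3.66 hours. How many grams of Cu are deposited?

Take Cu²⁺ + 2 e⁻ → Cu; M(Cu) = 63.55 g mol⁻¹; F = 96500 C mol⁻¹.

Q = I·t = 9.710 A × 13176 s = 127900 C.
n(e⁻) = Q/F = 127900 / 96500 = 1.326 mol.
Cu²⁺ + 2 e⁻ → Cu, so n(Cu) = n(e⁻)/2 = 0.6629 mol.
m = n·M = 0.6629 × 63.55 = 42.1 g.

42.1 g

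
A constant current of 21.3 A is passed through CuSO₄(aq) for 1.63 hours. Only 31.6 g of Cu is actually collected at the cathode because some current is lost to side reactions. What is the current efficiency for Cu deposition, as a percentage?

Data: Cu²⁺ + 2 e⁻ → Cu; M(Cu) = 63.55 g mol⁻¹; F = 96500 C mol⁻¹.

76.8 %

Q = I·t = 21.30 × 5868.0 = 125000 C; n(e⁻) = 125000/96500 = 1.295 mol.
Theoretical n(Cu) = n(e⁻)/2 = 0.6476 mol, i.e. m_theo = 0.6476 × 63.55 = 41.16 g.
Efficiency = m_actual / m_theo = 31.6 / 41.16 = 76.8 %.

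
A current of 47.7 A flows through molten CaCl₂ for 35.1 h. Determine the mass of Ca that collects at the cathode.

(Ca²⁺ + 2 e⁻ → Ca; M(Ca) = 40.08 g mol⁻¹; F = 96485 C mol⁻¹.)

1250 g

Q = I·t = 47.70 A × 126360 s = 6027000 C.
n(e⁻) = Q/F = 6027000 / 96485 = 62.47 mol.
Ca²⁺ + 2 e⁻ → Ca, so n(Ca) = n(e⁻)/2 = 31.23 mol.
m = n·M = 31.23 × 40.08 = 1250 g.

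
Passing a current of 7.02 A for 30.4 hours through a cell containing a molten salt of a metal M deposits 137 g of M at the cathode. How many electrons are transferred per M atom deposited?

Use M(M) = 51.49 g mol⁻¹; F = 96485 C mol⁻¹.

Q = I·t = 7.020 A × 109440 s = 768300 C, so n(e⁻) = 768300/96485 = 7.963 mol.
n(M) deposited = 137 / 51.49 = 2.661 mol.
Electrons per atom = n(e⁻)/n(M) = 7.963 / 2.661 = 2.99 ≈ 3, so the ion is M³⁺.

3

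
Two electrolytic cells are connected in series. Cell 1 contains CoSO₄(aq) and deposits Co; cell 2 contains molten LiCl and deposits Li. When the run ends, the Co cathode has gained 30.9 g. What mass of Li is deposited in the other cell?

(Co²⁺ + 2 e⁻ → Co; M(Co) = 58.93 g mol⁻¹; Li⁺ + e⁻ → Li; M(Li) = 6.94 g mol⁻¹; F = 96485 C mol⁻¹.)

n(Co) = 30.9 / 58.93 = 0.5244 mol.
Since Co²⁺ + 2 e⁻ → Co, n(e⁻) passed = 2 × 0.5244 = 1.049 mol.
Cells in series carry the same charge, so the same 1.049 mol of electrons passes through cell 2.
Li⁺ + e⁻ → Li, so n(Li) = 1.049 / 1 = 1.049 mol.
m(Li) = 1.049 × 6.94 = 7.28 g.

7.28 g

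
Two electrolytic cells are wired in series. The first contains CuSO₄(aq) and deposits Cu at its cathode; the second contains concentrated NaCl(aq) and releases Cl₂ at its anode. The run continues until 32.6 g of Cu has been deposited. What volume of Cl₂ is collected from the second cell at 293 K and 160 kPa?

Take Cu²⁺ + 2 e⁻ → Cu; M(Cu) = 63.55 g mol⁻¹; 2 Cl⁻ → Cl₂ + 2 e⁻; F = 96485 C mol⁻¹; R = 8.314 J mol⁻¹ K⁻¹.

n(Cu) = 32.6 / 63.55 = 0.5130 mol, so n(e⁻) = 2 × 0.5130 = 1.026 mol.
The cells are in series, so the same 1.026 mol of electrons passes through the second cell.
2 Cl⁻ → Cl₂ + 2 e⁻ — 2 mol e⁻ per mol Cl₂, so n(Cl₂) = 1.026/2 = 0.5130 mol.
V = nRT/P = (0.5130 × 8.314 × 293) / (160 × 10³) = 0.00781 m³ = 7.81 L.

7.81 L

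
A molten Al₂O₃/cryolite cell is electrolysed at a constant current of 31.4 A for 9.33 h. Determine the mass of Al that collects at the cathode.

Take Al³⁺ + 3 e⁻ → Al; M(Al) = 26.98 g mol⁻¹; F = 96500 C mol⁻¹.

Q = I·t = 31.40 A × 33588 s = 1055000 C.
n(e⁻) = Q/F = 1055000 / 96500 = 10.93 mol.
Al³⁺ + 3 e⁻ → Al, so n(Al) = n(e⁻)/3 = 3.643 mol.
m = n·M = 3.643 × 26.98 = 98.3 g.

98.3 g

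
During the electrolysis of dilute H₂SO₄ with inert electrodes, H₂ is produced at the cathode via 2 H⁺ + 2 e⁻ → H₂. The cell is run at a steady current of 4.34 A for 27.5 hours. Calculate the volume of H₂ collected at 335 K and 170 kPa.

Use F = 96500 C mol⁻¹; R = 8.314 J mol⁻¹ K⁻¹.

Q = I·t = 4.340 A × 99000 s = 429700 C.
n(e⁻) = Q/F = 429700 / 96500 = 4.452 mol.
2 electrons are transferred per H₂ molecule, so n(H₂) = 4.452 / 2 = 2.226 mol.
V = nRT/P = (2.226 × 8.314 × 335) / (170 × 10³ Pa) = 0.0365 m³ = 36.5 L.

36.5 L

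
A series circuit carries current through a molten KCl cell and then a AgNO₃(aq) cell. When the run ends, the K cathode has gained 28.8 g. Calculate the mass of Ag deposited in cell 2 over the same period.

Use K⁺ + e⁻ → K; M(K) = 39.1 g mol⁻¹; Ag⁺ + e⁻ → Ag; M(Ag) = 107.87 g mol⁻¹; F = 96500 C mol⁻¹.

n(K) = 28.8 / 39.1 = 0.7366 mol.
Since K⁺ + e⁻ → K, n(e⁻) passed = 1 × 0.7366 = 0.7366 mol.
Cells in series carry the same charge, so the same 0.7366 mol of electrons passes through cell 2.
Ag⁺ + e⁻ → Ag, so n(Ag) = 0.7366 / 1 = 0.7366 mol.
m(Ag) = 0.7366 × 107.87 = 79.5 g.

79.5 g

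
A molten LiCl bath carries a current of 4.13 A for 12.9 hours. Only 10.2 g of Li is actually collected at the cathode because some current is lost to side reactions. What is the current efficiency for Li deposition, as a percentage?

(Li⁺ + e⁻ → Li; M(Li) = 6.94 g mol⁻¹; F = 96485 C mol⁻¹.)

Q = I·t = 4.130 × 46440 = 191800 C; n(e⁻) = 191800/96485 = 1.988 mol.
Theoretical n(Li) = n(e⁻)/1 = 1.988 mol, i.e. m_theo = 1.988 × 6.94 = 13.80 g.
Efficiency = m_actual / m_theo = 10.2 / 13.80 = 73.9 %.

73.9 %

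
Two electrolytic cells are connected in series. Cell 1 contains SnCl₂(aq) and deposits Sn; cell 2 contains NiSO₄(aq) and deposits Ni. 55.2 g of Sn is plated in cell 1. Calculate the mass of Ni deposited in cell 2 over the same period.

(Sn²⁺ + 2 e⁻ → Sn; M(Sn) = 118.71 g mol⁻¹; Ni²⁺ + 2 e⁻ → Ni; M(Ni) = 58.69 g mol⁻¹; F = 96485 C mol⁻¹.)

27.3 g

n(Sn) = 55.2 / 118.71 = 0.4650 mol.
Since Sn²⁺ + 2 e⁻ → Sn, n(e⁻) passed = 2 × 0.4650 = 0.9300 mol.
Cells in series carry the same charge, so the same 0.9300 mol of electrons passes through cell 2.
Ni²⁺ + 2 e⁻ → Ni, so n(Ni) = 0.9300 / 2 = 0.4650 mol.
m(Ni) = 0.4650 × 58.69 = 27.3 g.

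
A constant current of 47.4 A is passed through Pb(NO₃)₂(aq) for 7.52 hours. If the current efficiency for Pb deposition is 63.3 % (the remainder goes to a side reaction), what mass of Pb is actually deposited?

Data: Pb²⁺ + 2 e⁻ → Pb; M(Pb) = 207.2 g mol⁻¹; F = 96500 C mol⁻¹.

Q = I·t = 47.40 × 27072 = 1283000 C.
n(e⁻) = 1283000/96500 = 13.30 mol; theoretically n(Pb) = 13.30/2 = 6.649 mol, m_theo = 1378 g.
At 63.3 % efficiency, m_actual = 0.633 × 1378 = 872 g.

872 g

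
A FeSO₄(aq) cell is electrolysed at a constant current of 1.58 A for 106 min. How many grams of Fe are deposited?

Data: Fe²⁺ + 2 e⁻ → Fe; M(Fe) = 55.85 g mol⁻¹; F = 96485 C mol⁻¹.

2.91 g

Q = I·t = 1.580 A × 6360.0 s = 10050 C.
n(e⁻) = Q/F = 10050 / 96485 = 0.1041 mol.
Fe²⁺ + 2 e⁻ → Fe, so n(Fe) = n(e⁻)/2 = 0.05207 mol.
m = n·M = 0.05207 × 55.85 = 2.91 g.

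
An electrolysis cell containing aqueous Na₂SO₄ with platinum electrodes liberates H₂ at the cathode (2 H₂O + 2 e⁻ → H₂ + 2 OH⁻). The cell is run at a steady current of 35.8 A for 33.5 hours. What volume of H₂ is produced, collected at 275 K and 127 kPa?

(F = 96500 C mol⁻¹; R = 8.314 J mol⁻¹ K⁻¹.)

Q = I·t = 35.80 A × 120600 s = 4317000 C.
n(e⁻) = Q/F = 4317000 / 96500 = 44.74 mol.
2 electrons are transferred per H₂ molecule, so n(H₂) = 44.74 / 2 = 22.37 mol.
V = nRT/P = (22.37 × 8.314 × 275) / (127 × 10³ Pa) = 0.403 m³ = 403 L.

403 L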